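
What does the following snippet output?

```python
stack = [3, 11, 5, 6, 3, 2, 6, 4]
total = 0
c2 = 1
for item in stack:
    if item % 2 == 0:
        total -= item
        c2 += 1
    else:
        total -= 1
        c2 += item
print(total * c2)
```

-594

item=3: not even, total = 0-1 = -1; c2=4
item=11: not even, total = (-1)-1 = -2; c2=15
item=5: not even, total = (-2)-1 = -3; c2=20
item=6: even, total = (-3)-6 = -9; c2=21
item=3: not even, total = (-9)-1 = -10; c2=24
item=2: even, total = (-10)-2 = -12; c2=25
item=6: even, total = (-12)-6 = -18; c2=26
item=4: even, total = (-18)-4 = -22; c2=27
total*c2 = (-22)*27 = -594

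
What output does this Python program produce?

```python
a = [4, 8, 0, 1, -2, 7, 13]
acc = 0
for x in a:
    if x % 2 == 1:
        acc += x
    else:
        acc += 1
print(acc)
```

25

x=4: not odd, acc = 0+1 = 1
x=8: not odd, acc = 1+1 = 2
x=0: not odd, acc = 2+1 = 3
x=1: odd, acc = 3+1 = 4
x=-2: not odd, acc = 4+1 = 5
x=7: odd, acc = 5+7 = 12
x=13: odd, acc = 12+13 = 25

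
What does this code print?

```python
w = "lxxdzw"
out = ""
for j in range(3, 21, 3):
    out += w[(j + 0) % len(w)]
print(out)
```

dldldl

j=3: add w[3]='d' → 'd'
j=6: add w[0]='l' → 'dl'
j=9: add w[3]='d' → 'dld'
j=12: add w[0]='l' → 'dldl'
j=15: add w[3]='d' → 'dldld'
j=18: add w[0]='l' → 'dldldl'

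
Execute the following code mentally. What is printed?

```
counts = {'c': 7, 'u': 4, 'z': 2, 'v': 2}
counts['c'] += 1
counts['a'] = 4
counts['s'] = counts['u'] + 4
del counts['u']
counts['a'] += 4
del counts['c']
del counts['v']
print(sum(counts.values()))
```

counts['c'] = 7+1 = 8 → {'c': 8, 'u': 4, 'z': 2, 'v': 2}
counts['a'] = 4 → {'c': 8, 'u': 4, 'z': 2, 'v': 2, 'a': 4}
counts['s'] = counts['u']+4 = 8 → {'c': 8, 'u': 4, 'z': 2, 'v': 2, 'a': 4, 's': 8}
del 'u' → {'c': 8, 'z': 2, 'v': 2, 'a': 4, 's': 8}
counts['a'] = 4+4 = 8 → {'c': 8, 'z': 2, 'v': 2, 'a': 8, 's': 8}
del 'c' → {'z': 2, 'v': 2, 'a': 8, 's': 8}
del 'v' → {'z': 2, 'a': 8, 's': 8}
sum of values = 18

18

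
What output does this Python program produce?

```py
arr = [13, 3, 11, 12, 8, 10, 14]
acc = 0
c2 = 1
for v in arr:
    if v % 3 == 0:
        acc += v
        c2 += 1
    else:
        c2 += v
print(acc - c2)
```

-44

v=13: not %3==0; c2=14
v=3: %3==0, acc = 0+3 = 3; c2=15
v=11: not %3==0; c2=26
v=12: %3==0, acc = 3+12 = 15; c2=27
v=8: not %3==0; c2=35
v=10: not %3==0; c2=45
v=14: not %3==0; c2=59
acc-c2 = 15-59 = -44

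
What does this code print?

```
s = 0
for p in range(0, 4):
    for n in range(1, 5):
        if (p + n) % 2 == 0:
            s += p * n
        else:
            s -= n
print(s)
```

p=0,n=1: odd sum, s = 0-1 = -1
p=0,n=2: even sum, s = (-1)+0 = -1
p=0,n=3: odd sum, s = (-1)-3 = -4
p=0,n=4: even sum, s = (-4)+0 = -4
p=1,n=1: even sum, s = (-4)+1 = -3
p=1,n=2: odd sum, s = (-3)-2 = -5
p=1,n=3: even sum, s = (-5)+3 = -2
p=1,n=4: odd sum, s = (-2)-4 = -6
p=2,n=1: odd sum, s = (-6)-1 = -7
p=2,n=2: even sum, s = (-7)+4 = -3
p=2,n=3: odd sum, s = (-3)-3 = -6
p=2,n=4: even sum, s = (-6)+8 = 2
p=3,n=1: even sum, s = 2+3 = 5
p=3,n=2: odd sum, s = 5-2 = 3
p=3,n=3: even sum, s = 3+9 = 12
p=3,n=4: odd sum, s = 12-4 = 8

8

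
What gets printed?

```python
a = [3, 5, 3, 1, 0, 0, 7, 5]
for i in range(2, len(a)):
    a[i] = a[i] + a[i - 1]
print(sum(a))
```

i=2: a[2] = 3+5 = 8 → [3, 5, 8, 1, 0, 0, 7, 5]
i=3: a[3] = 1+8 = 9 → [3, 5, 8, 9, 0, 0, 7, 5]
i=4: a[4] = 0+9 = 9 → [3, 5, 8, 9, 9, 0, 7, 5]
i=5: a[5] = 0+9 = 9 → [3, 5, 8, 9, 9, 9, 7, 5]
i=6: a[6] = 7+9 = 16 → [3, 5, 8, 9, 9, 9, 16, 5]
i=7: a[7] = 5+16 = 21 → [3, 5, 8, 9, 9, 9, 16, 21]
sum = 80

80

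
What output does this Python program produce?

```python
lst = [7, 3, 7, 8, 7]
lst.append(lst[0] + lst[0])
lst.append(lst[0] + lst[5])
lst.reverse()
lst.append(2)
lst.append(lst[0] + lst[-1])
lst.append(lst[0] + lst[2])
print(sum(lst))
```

120

append lst[0]+lst[0] = 7+7 = 14 → [7, 3, 7, 8, 7, 14]
append lst[0]+lst[5] = 7+14 = 21 → [7, 3, 7, 8, 7, 14, 21]
reverse → [21, 14, 7, 8, 7, 3, 7]
append 2 → [21, 14, 7, 8, 7, 3, 7, 2]
append lst[0]+lst[-1] = 21+2 = 23 → [21, 14, 7, 8, 7, 3, 7, 2, 23]
append lst[0]+lst[2] = 21+7 = 28 → [21, 14, 7, 8, 7, 3, 7, 2, 23, 28]
sum = 120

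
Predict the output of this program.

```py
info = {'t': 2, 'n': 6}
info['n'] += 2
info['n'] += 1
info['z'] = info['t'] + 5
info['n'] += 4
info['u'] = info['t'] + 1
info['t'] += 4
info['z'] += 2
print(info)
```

{'t': 6, 'n': 13, 'z': 9, 'u': 3}

info['n'] = 6+2 = 8 → {'t': 2, 'n': 8}
info['n'] = 8+1 = 9 → {'t': 2, 'n': 9}
info['z'] = info['t']+5 = 7 → {'t': 2, 'n': 9, 'z': 7}
info['n'] = 9+4 = 13 → {'t': 2, 'n': 13, 'z': 7}
info['u'] = info['t']+1 = 3 → {'t': 2, 'n': 13, 'z': 7, 'u': 3}
info['t'] = 2+4 = 6 → {'t': 6, 'n': 13, 'z': 7, 'u': 3}
info['z'] = 7+2 = 9 → {'t': 6, 'n': 13, 'z': 9, 'u': 3}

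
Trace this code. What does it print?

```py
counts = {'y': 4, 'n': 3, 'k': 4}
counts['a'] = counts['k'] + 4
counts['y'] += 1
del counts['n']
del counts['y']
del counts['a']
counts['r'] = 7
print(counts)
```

counts['a'] = counts['k']+4 = 8 → {'y': 4, 'n': 3, 'k': 4, 'a': 8}
counts['y'] = 4+1 = 5 → {'y': 5, 'n': 3, 'k': 4, 'a': 8}
del 'n' → {'y': 5, 'k': 4, 'a': 8}
del 'y' → {'k': 4, 'a': 8}
del 'a' → {'k': 4}
counts['r'] = 7 → {'k': 4, 'r': 7}

{'k': 4, 'r': 7}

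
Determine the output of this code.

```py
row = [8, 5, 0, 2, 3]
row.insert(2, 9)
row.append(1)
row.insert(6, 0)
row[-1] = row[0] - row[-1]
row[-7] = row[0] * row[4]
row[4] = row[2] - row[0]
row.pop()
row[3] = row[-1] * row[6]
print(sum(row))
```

37

insert 9 at 2 → [8, 5, 9, 0, 2, 3]
append 1 → [8, 5, 9, 0, 2, 3, 1]
insert 0 at 6 → [8, 5, 9, 0, 2, 3, 0, 1]
row[-1] = row[0]-row[-1] = 8-1 = 7 → [8, 5, 9, 0, 2, 3, 0, 7]
row[-7] = row[0]*row[4] = 8*2 = 16 → [8, 16, 9, 0, 2, 3, 0, 7]
row[4] = row[2]-row[0] = 9-8 = 1 → [8, 16, 9, 0, 1, 3, 0, 7]
pop() removes 7 → [8, 16, 9, 0, 1, 3, 0]
row[3] = row[-1]*row[6] = 0*0 = 0 → [8, 16, 9, 0, 1, 3, 0]
sum = 37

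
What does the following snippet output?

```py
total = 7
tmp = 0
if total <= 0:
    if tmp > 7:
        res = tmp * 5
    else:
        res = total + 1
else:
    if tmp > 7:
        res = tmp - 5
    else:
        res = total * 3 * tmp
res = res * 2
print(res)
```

0

total=7, tmp=0
total <= 0 is False; tmp > 7 is False
→ res = total * 3 * tmp = 0
res = 0*2 = 0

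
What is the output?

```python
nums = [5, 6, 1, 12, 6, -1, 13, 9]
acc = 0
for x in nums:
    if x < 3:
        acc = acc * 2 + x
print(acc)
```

1

x=5: not <3
x=6: not <3
x=1: <3, acc = 0*2+1 = 1
x=12: not <3
x=6: not <3
x=-1: <3, acc = 1*2+(-1) = 1
x=13: not <3
x=9: not <3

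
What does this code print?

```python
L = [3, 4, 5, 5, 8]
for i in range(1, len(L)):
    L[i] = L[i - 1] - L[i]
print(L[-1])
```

i=1: L[1] = 3-4 = -1 → [3, -1, 5, 5, 8]
i=2: L[2] = (-1)-5 = -6 → [3, -1, -6, 5, 8]
i=3: L[3] = (-6)-5 = -11 → [3, -1, -6, -11, 8]
i=4: L[4] = (-11)-8 = -19 → [3, -1, -6, -11, -19]

-19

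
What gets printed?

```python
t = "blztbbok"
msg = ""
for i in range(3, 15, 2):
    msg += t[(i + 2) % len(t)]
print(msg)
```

i=3: add t[5]='b' → 'b'
i=5: add t[7]='k' → 'bk'
i=7: add t[1]='l' → 'bkl'
i=9: add t[3]='t' → 'bklt'
i=11: add t[5]='b' → 'bkltb'
i=13: add t[7]='k' → 'bkltbk'

bkltbk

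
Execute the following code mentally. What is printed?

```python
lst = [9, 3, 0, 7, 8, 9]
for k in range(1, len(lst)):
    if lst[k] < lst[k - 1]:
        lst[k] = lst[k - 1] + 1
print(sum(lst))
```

k=1: 3<9, lst[1] = 9+1 = 10 → [9, 10, 0, 7, 8, 9]
k=2: 0<10, lst[2] = 10+1 = 11 → [9, 10, 11, 7, 8, 9]
k=3: 7<11, lst[3] = 11+1 = 12 → [9, 10, 11, 12, 8, 9]
k=4: 8<12, lst[4] = 12+1 = 13 → [9, 10, 11, 12, 13, 9]
k=5: 9<13, lst[5] = 13+1 = 14 → [9, 10, 11, 12, 13, 14]
sum = 69

69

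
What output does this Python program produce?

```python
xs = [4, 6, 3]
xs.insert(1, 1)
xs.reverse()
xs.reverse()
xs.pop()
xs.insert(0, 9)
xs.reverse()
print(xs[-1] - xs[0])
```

insert 1 at 1 → [4, 1, 6, 3]
reverse → [3, 6, 1, 4]
reverse → [4, 1, 6, 3]
pop() removes 3 → [4, 1, 6]
insert 9 at 0 → [9, 4, 1, 6]
reverse → [6, 1, 4, 9]
xs[-1]-xs[0] = 9-6 = 3

3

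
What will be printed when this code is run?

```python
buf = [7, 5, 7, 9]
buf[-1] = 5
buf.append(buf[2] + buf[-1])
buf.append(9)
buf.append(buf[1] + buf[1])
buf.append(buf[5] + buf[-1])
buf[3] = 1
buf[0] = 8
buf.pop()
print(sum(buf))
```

52

buf[-1] = 5 → [7, 5, 7, 5]
append buf[2]+buf[-1] = 7+5 = 12 → [7, 5, 7, 5, 12]
append 9 → [7, 5, 7, 5, 12, 9]
append buf[1]+buf[1] = 5+5 = 10 → [7, 5, 7, 5, 12, 9, 10]
append buf[5]+buf[-1] = 9+10 = 19 → [7, 5, 7, 5, 12, 9, 10, 19]
buf[3] = 1 → [7, 5, 7, 1, 12, 9, 10, 19]
buf[0] = 8 → [8, 5, 7, 1, 12, 9, 10, 19]
pop() removes 19 → [8, 5, 7, 1, 12, 9, 10]
sum = 52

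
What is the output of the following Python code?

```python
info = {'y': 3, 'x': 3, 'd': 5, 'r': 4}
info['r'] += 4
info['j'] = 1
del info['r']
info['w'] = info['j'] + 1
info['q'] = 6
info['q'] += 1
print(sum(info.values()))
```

21

info['r'] = 4+4 = 8 → {'y': 3, 'x': 3, 'd': 5, 'r': 8}
info['j'] = 1 → {'y': 3, 'x': 3, 'd': 5, 'r': 8, 'j': 1}
del 'r' → {'y': 3, 'x': 3, 'd': 5, 'j': 1}
info['w'] = info['j']+1 = 2 → {'y': 3, 'x': 3, 'd': 5, 'j': 1, 'w': 2}
info['q'] = 6 → {'y': 3, 'x': 3, 'd': 5, 'j': 1, 'w': 2, 'q': 6}
info['q'] = 6+1 = 7 → {'y': 3, 'x': 3, 'd': 5, 'j': 1, 'w': 2, 'q': 7}
sum of values = 21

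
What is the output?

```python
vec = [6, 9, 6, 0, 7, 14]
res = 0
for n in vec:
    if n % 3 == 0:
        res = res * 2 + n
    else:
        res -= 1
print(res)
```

94

n=6: %3==0, res = 0*2+6 = 6
n=9: %3==0, res = 6*2+9 = 21
n=6: %3==0, res = 21*2+6 = 48
n=0: %3==0, res = 48*2+0 = 96
n=7: not %3==0, res = 96-1 = 95
n=14: not %3==0, res = 95-1 = 94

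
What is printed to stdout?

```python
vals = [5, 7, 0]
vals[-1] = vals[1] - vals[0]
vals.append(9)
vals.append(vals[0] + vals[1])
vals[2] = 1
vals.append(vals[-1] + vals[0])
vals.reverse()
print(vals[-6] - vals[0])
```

0

vals[-1] = vals[1]-vals[0] = 7-5 = 2 → [5, 7, 2]
append 9 → [5, 7, 2, 9]
append vals[0]+vals[1] = 5+7 = 12 → [5, 7, 2, 9, 12]
vals[2] = 1 → [5, 7, 1, 9, 12]
append vals[-1]+vals[0] = 12+5 = 17 → [5, 7, 1, 9, 12, 17]
reverse → [17, 12, 9, 1, 7, 5]
vals[-6]-vals[0] = 17-17 = 0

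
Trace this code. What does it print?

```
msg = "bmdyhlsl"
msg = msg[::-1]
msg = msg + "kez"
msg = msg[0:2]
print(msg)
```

ls

reverse → 'lslhydmb'
+ 'kez' → 'lslhydmbkez'
slice [0:2] → 'ls'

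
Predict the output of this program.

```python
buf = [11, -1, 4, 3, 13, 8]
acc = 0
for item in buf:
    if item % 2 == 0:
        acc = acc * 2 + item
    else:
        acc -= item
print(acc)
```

item=11: not even, acc = 0-11 = -11
item=-1: not even, acc = (-11)-(-1) = -10
item=4: even, acc = (-10)*2+4 = -16
item=3: not even, acc = (-16)-3 = -19
item=13: not even, acc = (-19)-13 = -32
item=8: even, acc = (-32)*2+8 = -56

-56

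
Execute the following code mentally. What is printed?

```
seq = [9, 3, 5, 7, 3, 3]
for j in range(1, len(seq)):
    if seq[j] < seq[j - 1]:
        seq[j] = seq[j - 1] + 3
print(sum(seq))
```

j=1: 3<9, seq[1] = 9+3 = 12 → [9, 12, 5, 7, 3, 3]
j=2: 5<12, seq[2] = 12+3 = 15 → [9, 12, 15, 7, 3, 3]
j=3: 7<15, seq[3] = 15+3 = 18 → [9, 12, 15, 18, 3, 3]
j=4: 3<18, seq[4] = 18+3 = 21 → [9, 12, 15, 18, 21, 3]
j=5: 3<21, seq[5] = 21+3 = 24 → [9, 12, 15, 18, 21, 24]
sum = 99

99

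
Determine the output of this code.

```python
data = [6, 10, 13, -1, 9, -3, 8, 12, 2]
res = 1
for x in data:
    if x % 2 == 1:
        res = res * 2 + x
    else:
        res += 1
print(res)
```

166

x=6: not odd, res = 1+1 = 2
x=10: not odd, res = 2+1 = 3
x=13: odd, res = 3*2+13 = 19
x=-1: odd, res = 19*2+(-1) = 37
x=9: odd, res = 37*2+9 = 83
x=-3: odd, res = 83*2+(-3) = 163
x=8: not odd, res = 163+1 = 164
x=12: not odd, res = 164+1 = 165
x=2: not odd, res = 165+1 = 166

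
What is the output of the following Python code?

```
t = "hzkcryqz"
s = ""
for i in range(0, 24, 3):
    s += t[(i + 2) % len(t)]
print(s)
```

kyhcqzrz

i=0: add t[2]='k' → 'k'
i=3: add t[5]='y' → 'ky'
i=6: add t[0]='h' → 'kyh'
i=9: add t[3]='c' → 'kyhc'
i=12: add t[6]='q' → 'kyhcq'
i=15: add t[1]='z' → 'kyhcqz'
i=18: add t[4]='r' → 'kyhcqzr'
i=21: add t[7]='z' → 'kyhcqzrz'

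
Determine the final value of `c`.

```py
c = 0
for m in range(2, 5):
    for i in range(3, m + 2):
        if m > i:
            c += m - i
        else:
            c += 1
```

6

m=2,i=3: not 2>3, c = 0+1 = 1
m=3,i=3: not 3>3, c = 1+1 = 2
m=3,i=4: not 3>4, c = 2+1 = 3
m=4,i=3: 4>3, c = 3+1 = 4
m=4,i=4: not 4>4, c = 4+1 = 5
m=4,i=5: not 4>5, c = 5+1 = 6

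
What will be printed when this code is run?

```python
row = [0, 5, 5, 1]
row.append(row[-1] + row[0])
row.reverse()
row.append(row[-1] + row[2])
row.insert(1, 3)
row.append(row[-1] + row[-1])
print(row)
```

[1, 3, 1, 5, 5, 0, 5, 10]

append row[-1]+row[0] = 1+0 = 1 → [0, 5, 5, 1, 1]
reverse → [1, 1, 5, 5, 0]
append row[-1]+row[2] = 0+5 = 5 → [1, 1, 5, 5, 0, 5]
insert 3 at 1 → [1, 3, 1, 5, 5, 0, 5]
append row[-1]+row[-1] = 5+5 = 10 → [1, 3, 1, 5, 5, 0, 5, 10]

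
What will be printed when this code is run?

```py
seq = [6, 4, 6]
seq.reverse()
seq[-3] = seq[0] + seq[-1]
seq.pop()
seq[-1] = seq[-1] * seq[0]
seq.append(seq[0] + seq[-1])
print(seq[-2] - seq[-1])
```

-12

reverse → [6, 4, 6]
seq[-3] = seq[0]+seq[-1] = 6+6 = 12 → [12, 4, 6]
pop() removes 6 → [12, 4]
seq[-1] = seq[-1]*seq[0] = 4*12 = 48 → [12, 48]
append seq[0]+seq[-1] = 12+48 = 60 → [12, 48, 60]
seq[-2]-seq[-1] = 48-60 = -12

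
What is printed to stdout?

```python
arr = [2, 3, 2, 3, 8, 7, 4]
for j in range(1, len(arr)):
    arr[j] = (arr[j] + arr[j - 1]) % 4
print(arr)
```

[2, 1, 3, 2, 2, 1, 1]

j=1: arr[1] = (3+2)%4 = 1 → [2, 1, 2, 3, 8, 7, 4]
j=2: arr[2] = (2+1)%4 = 3 → [2, 1, 3, 3, 8, 7, 4]
j=3: arr[3] = (3+3)%4 = 2 → [2, 1, 3, 2, 8, 7, 4]
j=4: arr[4] = (8+2)%4 = 2 → [2, 1, 3, 2, 2, 7, 4]
j=5: arr[5] = (7+2)%4 = 1 → [2, 1, 3, 2, 2, 1, 4]
j=6: arr[6] = (4+1)%4 = 1 → [2, 1, 3, 2, 2, 1, 1]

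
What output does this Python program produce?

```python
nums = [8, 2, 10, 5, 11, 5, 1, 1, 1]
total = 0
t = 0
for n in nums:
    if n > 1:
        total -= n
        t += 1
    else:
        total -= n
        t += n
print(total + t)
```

-35

n=8: >1, total = 0-8 = -8; t=1
n=2: >1, total = (-8)-2 = -10; t=2
n=10: >1, total = (-10)-10 = -20; t=3
n=5: >1, total = (-20)-5 = -25; t=4
n=11: >1, total = (-25)-11 = -36; t=5
n=5: >1, total = (-36)-5 = -41; t=6
n=1: not >1, total = (-41)-1 = -42; t=7
n=1: not >1, total = (-42)-1 = -43; t=8
n=1: not >1, total = (-43)-1 = -44; t=9
total+t = (-44)+9 = -35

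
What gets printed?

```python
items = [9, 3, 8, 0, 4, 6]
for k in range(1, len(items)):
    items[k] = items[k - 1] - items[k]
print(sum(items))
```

k=1: items[1] = 9-3 = 6 → [9, 6, 8, 0, 4, 6]
k=2: items[2] = 6-8 = -2 → [9, 6, -2, 0, 4, 6]
k=3: items[3] = (-2)-0 = -2 → [9, 6, -2, -2, 4, 6]
k=4: items[4] = (-2)-4 = -6 → [9, 6, -2, -2, -6, 6]
k=5: items[5] = (-6)-6 = -12 → [9, 6, -2, -2, -6, -12]
sum = -7

-7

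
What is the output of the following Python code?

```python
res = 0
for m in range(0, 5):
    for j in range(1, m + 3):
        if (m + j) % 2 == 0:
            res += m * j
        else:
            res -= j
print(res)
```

69

m=0,j=1: odd sum, res = 0-1 = -1
m=0,j=2: even sum, res = (-1)+0 = -1
m=1,j=1: even sum, res = (-1)+1 = 0
m=1,j=2: odd sum, res = 0-2 = -2
m=1,j=3: even sum, res = (-2)+3 = 1
m=2,j=1: odd sum, res = 1-1 = 0
m=2,j=2: even sum, res = 0+4 = 4
m=2,j=3: odd sum, res = 4-3 = 1
m=2,j=4: even sum, res = 1+8 = 9
m=3,j=1: even sum, res = 9+3 = 12
m=3,j=2: odd sum, res = 12-2 = 10
m=3,j=3: even sum, res = 10+9 = 19
m=3,j=4: odd sum, res = 19-4 = 15
m=3,j=5: even sum, res = 15+15 = 30
m=4,j=1: odd sum, res = 30-1 = 29
m=4,j=2: even sum, res = 29+8 = 37
m=4,j=3: odd sum, res = 37-3 = 34
m=4,j=4: even sum, res = 34+16 = 50
m=4,j=5: odd sum, res = 50-5 = 45
m=4,j=6: even sum, res = 45+24 = 69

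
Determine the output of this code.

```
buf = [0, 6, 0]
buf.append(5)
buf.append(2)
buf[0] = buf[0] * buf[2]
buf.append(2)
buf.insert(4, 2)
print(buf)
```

[0, 6, 0, 5, 2, 2, 2]

append 5 → [0, 6, 0, 5]
append 2 → [0, 6, 0, 5, 2]
buf[0] = buf[0]*buf[2] = 0*0 = 0 → [0, 6, 0, 5, 2]
append 2 → [0, 6, 0, 5, 2, 2]
insert 2 at 4 → [0, 6, 0, 5, 2, 2, 2]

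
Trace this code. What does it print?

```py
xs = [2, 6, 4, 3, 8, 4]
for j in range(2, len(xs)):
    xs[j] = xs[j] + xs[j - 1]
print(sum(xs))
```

77

j=2: xs[2] = 4+6 = 10 → [2, 6, 10, 3, 8, 4]
j=3: xs[3] = 3+10 = 13 → [2, 6, 10, 13, 8, 4]
j=4: xs[4] = 8+13 = 21 → [2, 6, 10, 13, 21, 4]
j=5: xs[5] = 4+21 = 25 → [2, 6, 10, 13, 21, 25]
sum = 77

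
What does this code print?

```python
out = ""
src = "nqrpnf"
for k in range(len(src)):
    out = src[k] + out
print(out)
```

fnprqn

k=0: prepend 'n' → 'n'
k=1: prepend 'q' → 'qn'
k=2: prepend 'r' → 'rqn'
k=3: prepend 'p' → 'prqn'
k=4: prepend 'n' → 'nprqn'
k=5: prepend 'f' → 'fnprqn'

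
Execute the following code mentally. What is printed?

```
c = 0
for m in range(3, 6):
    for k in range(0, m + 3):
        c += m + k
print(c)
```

150

m=3,k=0: c = 0+3 = 3
m=3,k=1: c = 3+4 = 7
m=3,k=2: c = 7+5 = 12
m=3,k=3: c = 12+6 = 18
m=3,k=4: c = 18+7 = 25
m=3,k=5: c = 25+8 = 33
m=4,k=0: c = 33+4 = 37
m=4,k=1: c = 37+5 = 42
m=4,k=2: c = 42+6 = 48
m=4,k=3: c = 48+7 = 55
m=4,k=4: c = 55+8 = 63
m=4,k=5: c = 63+9 = 72
m=4,k=6: c = 72+10 = 82
m=5,k=0: c = 82+5 = 87
m=5,k=1: c = 87+6 = 93
m=5,k=2: c = 93+7 = 100
m=5,k=3: c = 100+8 = 108
m=5,k=4: c = 108+9 = 117
m=5,k=5: c = 117+10 = 127
m=5,k=6: c = 127+11 = 138
m=5,k=7: c = 138+12 = 150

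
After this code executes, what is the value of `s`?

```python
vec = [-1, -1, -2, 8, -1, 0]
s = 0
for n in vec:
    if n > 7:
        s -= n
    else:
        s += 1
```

n=-1: not >7, s = 0+1 = 1
n=-1: not >7, s = 1+1 = 2
n=-2: not >7, s = 2+1 = 3
n=8: >7, s = 3-8 = -5
n=-1: not >7, s = (-5)+1 = -4
n=0: not >7, s = (-4)+1 = -3

-3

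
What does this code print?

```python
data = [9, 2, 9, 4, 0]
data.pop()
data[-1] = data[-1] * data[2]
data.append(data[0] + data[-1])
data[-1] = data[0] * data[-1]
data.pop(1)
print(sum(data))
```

459

pop() removes 0 → [9, 2, 9, 4]
data[-1] = data[-1]*data[2] = 4*9 = 36 → [9, 2, 9, 36]
append data[0]+data[-1] = 9+36 = 45 → [9, 2, 9, 36, 45]
data[-1] = data[0]*data[-1] = 9*45 = 405 → [9, 2, 9, 36, 405]
pop(1) removes 2 → [9, 9, 36, 405]
sum = 459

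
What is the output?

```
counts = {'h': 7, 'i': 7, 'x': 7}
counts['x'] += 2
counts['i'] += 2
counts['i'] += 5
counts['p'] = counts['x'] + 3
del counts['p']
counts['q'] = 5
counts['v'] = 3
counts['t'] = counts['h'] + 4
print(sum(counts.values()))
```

49

counts['x'] = 7+2 = 9 → {'h': 7, 'i': 7, 'x': 9}
counts['i'] = 7+2 = 9 → {'h': 7, 'i': 9, 'x': 9}
counts['i'] = 9+5 = 14 → {'h': 7, 'i': 14, 'x': 9}
counts['p'] = counts['x']+3 = 12 → {'h': 7, 'i': 14, 'x': 9, 'p': 12}
del 'p' → {'h': 7, 'i': 14, 'x': 9}
counts['q'] = 5 → {'h': 7, 'i': 14, 'x': 9, 'q': 5}
counts['v'] = 3 → {'h': 7, 'i': 14, 'x': 9, 'q': 5, 'v': 3}
counts['t'] = counts['h']+4 = 11 → {'h': 7, 'i': 14, 'x': 9, 'q': 5, 'v': 3, 't': 11}
sum of values = 49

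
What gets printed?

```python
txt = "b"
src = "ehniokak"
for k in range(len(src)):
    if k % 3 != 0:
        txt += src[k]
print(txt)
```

bhnokk

k=0: skip
k=1: add 'h' → 'bh'
k=2: add 'n' → 'bhn'
k=3: skip
k=4: add 'o' → 'bhno'
k=5: add 'k' → 'bhnok'
k=6: skip
k=7: add 'k' → 'bhnokk'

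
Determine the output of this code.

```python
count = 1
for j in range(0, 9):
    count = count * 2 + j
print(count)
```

1014

j=0: count = 1*2+0 = 2
j=1: count = 2*2+1 = 5
j=2: count = 5*2+2 = 12
j=3: count = 12*2+3 = 27
j=4: count = 27*2+4 = 58
j=5: count = 58*2+5 = 121
j=6: count = 121*2+6 = 248
j=7: count = 248*2+7 = 503
j=8: count = 503*2+8 = 1014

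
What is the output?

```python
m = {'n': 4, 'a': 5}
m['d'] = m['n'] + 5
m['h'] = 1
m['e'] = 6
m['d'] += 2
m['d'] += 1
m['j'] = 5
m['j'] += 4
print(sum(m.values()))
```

m['d'] = m['n']+5 = 9 → {'n': 4, 'a': 5, 'd': 9}
m['h'] = 1 → {'n': 4, 'a': 5, 'd': 9, 'h': 1}
m['e'] = 6 → {'n': 4, 'a': 5, 'd': 9, 'h': 1, 'e': 6}
m['d'] = 9+2 = 11 → {'n': 4, 'a': 5, 'd': 11, 'h': 1, 'e': 6}
m['d'] = 11+1 = 12 → {'n': 4, 'a': 5, 'd': 12, 'h': 1, 'e': 6}
m['j'] = 5 → {'n': 4, 'a': 5, 'd': 12, 'h': 1, 'e': 6, 'j': 5}
m['j'] = 5+4 = 9 → {'n': 4, 'a': 5, 'd': 12, 'h': 1, 'e': 6, 'j': 9}
sum of values = 37

37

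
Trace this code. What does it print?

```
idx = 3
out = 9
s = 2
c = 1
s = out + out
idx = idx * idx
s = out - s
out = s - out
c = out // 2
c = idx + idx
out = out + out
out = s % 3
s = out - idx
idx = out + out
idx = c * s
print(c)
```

s = 9+9 = 18
idx = 3*3 = 9
s = 9-18 = -9
out = (-9)-9 = -18
c = (-18)//2 = -9
c = 9+9 = 18
out = (-18)+(-18) = -36
out = (-9)%3 = 0
s = 0-9 = -9
idx = 0+0 = 0
idx = 18*(-9) = -162

18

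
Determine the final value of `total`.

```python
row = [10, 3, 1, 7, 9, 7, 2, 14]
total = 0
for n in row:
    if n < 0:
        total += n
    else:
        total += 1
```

8

n=10: not <0, total = 0+1 = 1
n=3: not <0, total = 1+1 = 2
n=1: not <0, total = 2+1 = 3
n=7: not <0, total = 3+1 = 4
n=9: not <0, total = 4+1 = 5
n=7: not <0, total = 5+1 = 6
n=2: not <0, total = 6+1 = 7
n=14: not <0, total = 7+1 = 8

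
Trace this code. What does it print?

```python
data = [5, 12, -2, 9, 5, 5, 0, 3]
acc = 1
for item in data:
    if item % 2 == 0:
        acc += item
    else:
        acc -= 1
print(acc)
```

item=5: not even, acc = 1-1 = 0
item=12: even, acc = 0+12 = 12
item=-2: even, acc = 12+(-2) = 10
item=9: not even, acc = 10-1 = 9
item=5: not even, acc = 9-1 = 8
item=5: not even, acc = 8-1 = 7
item=0: even, acc = 7+0 = 7
item=3: not even, acc = 7-1 = 6

6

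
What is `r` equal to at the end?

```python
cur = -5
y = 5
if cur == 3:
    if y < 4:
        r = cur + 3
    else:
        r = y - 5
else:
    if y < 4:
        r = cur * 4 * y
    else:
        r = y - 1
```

4

cur=-5, y=5
cur == 3 is False; y < 4 is False
→ r = y - 1 = 4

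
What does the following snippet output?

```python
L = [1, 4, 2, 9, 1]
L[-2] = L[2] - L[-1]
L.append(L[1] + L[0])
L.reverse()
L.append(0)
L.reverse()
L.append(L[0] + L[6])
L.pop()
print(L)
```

[0, 1, 4, 2, 1, 1, 5]

L[-2] = L[2]-L[-1] = 2-1 = 1 → [1, 4, 2, 1, 1]
append L[1]+L[0] = 4+1 = 5 → [1, 4, 2, 1, 1, 5]
reverse → [5, 1, 1, 2, 4, 1]
append 0 → [5, 1, 1, 2, 4, 1, 0]
reverse → [0, 1, 4, 2, 1, 1, 5]
append L[0]+L[6] = 0+5 = 5 → [0, 1, 4, 2, 1, 1, 5, 5]
pop() removes 5 → [0, 1, 4, 2, 1, 1, 5]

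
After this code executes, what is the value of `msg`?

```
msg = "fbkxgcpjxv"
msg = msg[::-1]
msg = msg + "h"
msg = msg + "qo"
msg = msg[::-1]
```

reverse → 'vxjpcgxkbf'
+ 'h' → 'vxjpcgxkbfh'
+ 'qo' → 'vxjpcgxkbfhqo'
reverse → 'oqhfbkxgcpjxv'

'oqhfbkxgcpjxv'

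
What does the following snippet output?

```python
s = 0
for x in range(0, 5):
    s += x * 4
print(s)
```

x=0: s = 0+0*4 = 0
x=1: s = 0+1*4 = 4
x=2: s = 4+2*4 = 12
x=3: s = 12+3*4 = 24
x=4: s = 24+4*4 = 40

40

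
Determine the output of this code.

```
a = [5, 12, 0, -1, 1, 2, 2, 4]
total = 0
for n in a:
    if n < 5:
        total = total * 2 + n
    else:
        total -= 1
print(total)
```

n=5: not <5, total = 0-1 = -1
n=12: not <5, total = (-1)-1 = -2
n=0: <5, total = (-2)*2+0 = -4
n=-1: <5, total = (-4)*2+(-1) = -9
n=1: <5, total = (-9)*2+1 = -17
n=2: <5, total = (-17)*2+2 = -32
n=2: <5, total = (-32)*2+2 = -62
n=4: <5, total = (-62)*2+4 = -120

-120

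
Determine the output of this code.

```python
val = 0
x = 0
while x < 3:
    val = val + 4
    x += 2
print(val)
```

x=0: val = 0+4 = 4
x=2: val = 4+4 = 8

8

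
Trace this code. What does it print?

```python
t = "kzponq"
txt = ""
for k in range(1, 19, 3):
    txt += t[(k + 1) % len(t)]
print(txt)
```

k=1: add t[2]='p' → 'p'
k=4: add t[5]='q' → 'pq'
k=7: add t[2]='p' → 'pqp'
k=10: add t[5]='q' → 'pqpq'
k=13: add t[2]='p' → 'pqpqp'
k=16: add t[5]='q' → 'pqpqpq'

pqpqpq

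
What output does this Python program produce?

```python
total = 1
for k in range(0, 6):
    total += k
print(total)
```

k=0: total = 1+0 = 1
k=1: total = 1+1 = 2
k=2: total = 2+2 = 4
k=3: total = 4+3 = 7
k=4: total = 7+4 = 11
k=5: total = 11+5 = 16

16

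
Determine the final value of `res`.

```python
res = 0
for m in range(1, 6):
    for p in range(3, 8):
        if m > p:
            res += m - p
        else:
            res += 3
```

70

m=1,p=3: not 1>3, res = 0+3 = 3
m=1,p=4: not 1>4, res = 3+3 = 6
m=1,p=5: not 1>5, res = 6+3 = 9
m=1,p=6: not 1>6, res = 9+3 = 12
m=1,p=7: not 1>7, res = 12+3 = 15
m=2,p=3: not 2>3, res = 15+3 = 18
m=2,p=4: not 2>4, res = 18+3 = 21
m=2,p=5: not 2>5, res = 21+3 = 24
m=2,p=6: not 2>6, res = 24+3 = 27
m=2,p=7: not 2>7, res = 27+3 = 30
m=3,p=3: not 3>3, res = 30+3 = 33
m=3,p=4: not 3>4, res = 33+3 = 36
m=3,p=5: not 3>5, res = 36+3 = 39
m=3,p=6: not 3>6, res = 39+3 = 42
m=3,p=7: not 3>7, res = 42+3 = 45
m=4,p=3: 4>3, res = 45+1 = 46
m=4,p=4: not 4>4, res = 46+3 = 49
m=4,p=5: not 4>5, res = 49+3 = 52
m=4,p=6: not 4>6, res = 52+3 = 55
m=4,p=7: not 4>7, res = 55+3 = 58
m=5,p=3: 5>3, res = 58+2 = 60
m=5,p=4: 5>4, res = 60+1 = 61
m=5,p=5: not 5>5, res = 61+3 = 64
m=5,p=6: not 5>6, res = 64+3 = 67
m=5,p=7: not 5>7, res = 67+3 = 70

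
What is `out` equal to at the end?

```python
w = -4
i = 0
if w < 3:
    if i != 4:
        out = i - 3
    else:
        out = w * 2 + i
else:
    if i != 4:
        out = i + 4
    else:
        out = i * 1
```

-3

w=-4, i=0
w < 3 is True; i != 4 is True
→ out = i - 3 = -3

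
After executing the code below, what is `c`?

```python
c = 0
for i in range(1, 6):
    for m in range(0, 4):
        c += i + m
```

i=1,m=0: c = 0+1 = 1
i=1,m=1: c = 1+2 = 3
i=1,m=2: c = 3+3 = 6
i=1,m=3: c = 6+4 = 10
i=2,m=0: c = 10+2 = 12
i=2,m=1: c = 12+3 = 15
i=2,m=2: c = 15+4 = 19
i=2,m=3: c = 19+5 = 24
i=3,m=0: c = 24+3 = 27
i=3,m=1: c = 27+4 = 31
i=3,m=2: c = 31+5 = 36
i=3,m=3: c = 36+6 = 42
i=4,m=0: c = 42+4 = 46
i=4,m=1: c = 46+5 = 51
i=4,m=2: c = 51+6 = 57
i=4,m=3: c = 57+7 = 64
i=5,m=0: c = 64+5 = 69
i=5,m=1: c = 69+6 = 75
i=5,m=2: c = 75+7 = 82
i=5,m=3: c = 82+8 = 90

90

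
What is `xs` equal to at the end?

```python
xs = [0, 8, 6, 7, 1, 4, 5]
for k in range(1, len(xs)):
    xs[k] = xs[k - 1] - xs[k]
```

[0, -8, -14, -21, -22, -26, -31]

k=1: xs[1] = 0-8 = -8 → [0, -8, 6, 7, 1, 4, 5]
k=2: xs[2] = (-8)-6 = -14 → [0, -8, -14, 7, 1, 4, 5]
k=3: xs[3] = (-14)-7 = -21 → [0, -8, -14, -21, 1, 4, 5]
k=4: xs[4] = (-21)-1 = -22 → [0, -8, -14, -21, -22, 4, 5]
k=5: xs[5] = (-22)-4 = -26 → [0, -8, -14, -21, -22, -26, 5]
k=6: xs[6] = (-26)-5 = -31 → [0, -8, -14, -21, -22, -26, -31]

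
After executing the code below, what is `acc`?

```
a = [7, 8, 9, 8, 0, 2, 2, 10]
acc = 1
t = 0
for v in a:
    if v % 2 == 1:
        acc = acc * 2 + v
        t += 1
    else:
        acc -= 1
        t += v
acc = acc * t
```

v=7: odd, acc = 1*2+7 = 9; t=1
v=8: not odd, acc = 9-1 = 8; t=9
v=9: odd, acc = 8*2+9 = 25; t=10
v=8: not odd, acc = 25-1 = 24; t=18
v=0: not odd, acc = 24-1 = 23; t=18
v=2: not odd, acc = 23-1 = 22; t=20
v=2: not odd, acc = 22-1 = 21; t=22
v=10: not odd, acc = 21-1 = 20; t=32
acc*t = 20*32 = 640

640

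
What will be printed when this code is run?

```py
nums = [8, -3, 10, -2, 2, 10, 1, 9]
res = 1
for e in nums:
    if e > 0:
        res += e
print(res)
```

41

e=8: >0, res = 1+8 = 9
e=-3: not >0
e=10: >0, res = 9+10 = 19
e=-2: not >0
e=2: >0, res = 19+2 = 21
e=10: >0, res = 21+10 = 31
e=1: >0, res = 31+1 = 32
e=9: >0, res = 32+9 = 41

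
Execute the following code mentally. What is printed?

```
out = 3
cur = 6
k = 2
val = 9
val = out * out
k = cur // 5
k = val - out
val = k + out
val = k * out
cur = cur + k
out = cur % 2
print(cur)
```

12

val = 3*3 = 9
k = 6//5 = 1
k = 9-3 = 6
val = 6+3 = 9
val = 6*3 = 18
cur = 6+6 = 12
out = 12%2 = 0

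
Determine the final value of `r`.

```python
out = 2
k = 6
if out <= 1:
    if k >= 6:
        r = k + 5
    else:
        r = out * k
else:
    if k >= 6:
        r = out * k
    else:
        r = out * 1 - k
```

out=2, k=6
out <= 1 is False; k >= 6 is True
→ r = out * k = 12

12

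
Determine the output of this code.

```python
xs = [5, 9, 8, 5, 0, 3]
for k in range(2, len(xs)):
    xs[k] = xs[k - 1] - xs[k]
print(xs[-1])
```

k=2: xs[2] = 9-8 = 1 → [5, 9, 1, 5, 0, 3]
k=3: xs[3] = 1-5 = -4 → [5, 9, 1, -4, 0, 3]
k=4: xs[4] = (-4)-0 = -4 → [5, 9, 1, -4, -4, 3]
k=5: xs[5] = (-4)-3 = -7 → [5, 9, 1, -4, -4, -7]

-7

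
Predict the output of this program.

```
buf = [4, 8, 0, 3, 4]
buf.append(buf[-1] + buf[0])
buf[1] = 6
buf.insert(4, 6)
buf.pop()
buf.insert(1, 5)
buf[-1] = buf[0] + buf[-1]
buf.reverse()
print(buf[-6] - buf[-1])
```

2

append buf[-1]+buf[0] = 4+4 = 8 → [4, 8, 0, 3, 4, 8]
buf[1] = 6 → [4, 6, 0, 3, 4, 8]
insert 6 at 4 → [4, 6, 0, 3, 6, 4, 8]
pop() removes 8 → [4, 6, 0, 3, 6, 4]
insert 5 at 1 → [4, 5, 6, 0, 3, 6, 4]
buf[-1] = buf[0]+buf[-1] = 4+4 = 8 → [4, 5, 6, 0, 3, 6, 8]
reverse → [8, 6, 3, 0, 6, 5, 4]
buf[-6]-buf[-1] = 6-4 = 2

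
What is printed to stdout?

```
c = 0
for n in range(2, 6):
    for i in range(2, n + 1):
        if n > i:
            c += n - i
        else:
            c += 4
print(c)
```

n=2,i=2: not 2>2, c = 0+4 = 4
n=3,i=2: 3>2, c = 4+1 = 5
n=3,i=3: not 3>3, c = 5+4 = 9
n=4,i=2: 4>2, c = 9+2 = 11
n=4,i=3: 4>3, c = 11+1 = 12
n=4,i=4: not 4>4, c = 12+4 = 16
n=5,i=2: 5>2, c = 16+3 = 19
n=5,i=3: 5>3, c = 19+2 = 21
n=5,i=4: 5>4, c = 21+1 = 22
n=5,i=5: not 5>5, c = 22+4 = 26

26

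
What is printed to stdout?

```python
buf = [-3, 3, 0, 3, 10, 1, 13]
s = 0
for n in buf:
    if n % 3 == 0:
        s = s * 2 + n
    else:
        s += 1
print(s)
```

n=-3: %3==0, s = 0*2+(-3) = -3
n=3: %3==0, s = (-3)*2+3 = -3
n=0: %3==0, s = (-3)*2+0 = -6
n=3: %3==0, s = (-6)*2+3 = -9
n=10: not %3==0, s = (-9)+1 = -8
n=1: not %3==0, s = (-8)+1 = -7
n=13: not %3==0, s = (-7)+1 = -6

-6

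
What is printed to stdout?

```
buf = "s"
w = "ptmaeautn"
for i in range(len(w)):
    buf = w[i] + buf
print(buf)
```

ntuaeamtps

i=0: prepend 'p' → 'ps'
i=1: prepend 't' → 'tps'
i=2: prepend 'm' → 'mtps'
i=3: prepend 'a' → 'amtps'
i=4: prepend 'e' → 'eamtps'
i=5: prepend 'a' → 'aeamtps'
i=6: prepend 'u' → 'uaeamtps'
i=7: prepend 't' → 'tuaeamtps'
i=8: prepend 'n' → 'ntuaeamtps'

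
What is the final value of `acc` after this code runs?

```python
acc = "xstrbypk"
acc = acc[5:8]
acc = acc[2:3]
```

'k'

slice [5:8] → 'ypk'
slice [2:3] → 'k'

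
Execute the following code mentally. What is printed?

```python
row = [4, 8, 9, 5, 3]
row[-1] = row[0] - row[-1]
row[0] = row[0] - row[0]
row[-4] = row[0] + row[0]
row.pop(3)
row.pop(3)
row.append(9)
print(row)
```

[0, 0, 9, 9]

row[-1] = row[0]-row[-1] = 4-3 = 1 → [4, 8, 9, 5, 1]
row[0] = row[0]-row[0] = 4-4 = 0 → [0, 8, 9, 5, 1]
row[-4] = row[0]+row[0] = 0+0 = 0 → [0, 0, 9, 5, 1]
pop(3) removes 5 → [0, 0, 9, 1]
pop(3) removes 1 → [0, 0, 9]
append 9 → [0, 0, 9, 9]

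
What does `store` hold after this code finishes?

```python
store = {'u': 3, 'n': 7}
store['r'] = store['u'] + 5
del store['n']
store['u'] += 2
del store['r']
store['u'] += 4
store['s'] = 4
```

{'u': 9, 's': 4}

store['r'] = store['u']+5 = 8 → {'u': 3, 'n': 7, 'r': 8}
del 'n' → {'u': 3, 'r': 8}
store['u'] = 3+2 = 5 → {'u': 5, 'r': 8}
del 'r' → {'u': 5}
store['u'] = 5+4 = 9 → {'u': 9}
store['s'] = 4 → {'u': 9, 's': 4}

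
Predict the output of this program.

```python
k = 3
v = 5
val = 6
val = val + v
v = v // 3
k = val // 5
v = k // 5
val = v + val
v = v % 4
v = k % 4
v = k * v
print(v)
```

4

val = 6+5 = 11
v = 5//3 = 1
k = 11//5 = 2
v = 2//5 = 0
val = 0+11 = 11
v = 0%4 = 0
v = 2%4 = 2
v = 2*2 = 4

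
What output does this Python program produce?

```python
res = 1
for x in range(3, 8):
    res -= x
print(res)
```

-24

x=3: res = 1-3 = -2
x=4: res = (-2)-4 = -6
x=5: res = (-6)-5 = -11
x=6: res = (-11)-6 = -17
x=7: res = (-17)-7 = -24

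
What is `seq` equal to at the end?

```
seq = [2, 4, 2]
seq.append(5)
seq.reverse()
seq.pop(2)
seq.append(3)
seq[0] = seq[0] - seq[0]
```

[0, 2, 2, 3]

append 5 → [2, 4, 2, 5]
reverse → [5, 2, 4, 2]
pop(2) removes 4 → [5, 2, 2]
append 3 → [5, 2, 2, 3]
seq[0] = seq[0]-seq[0] = 5-5 = 0 → [0, 2, 2, 3]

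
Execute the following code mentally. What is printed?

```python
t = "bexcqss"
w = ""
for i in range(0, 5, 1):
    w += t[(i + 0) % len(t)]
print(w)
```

i=0: add t[0]='b' → 'b'
i=1: add t[1]='e' → 'be'
i=2: add t[2]='x' → 'bex'
i=3: add t[3]='c' → 'bexc'
i=4: add t[4]='q' → 'bexcq'

bexcq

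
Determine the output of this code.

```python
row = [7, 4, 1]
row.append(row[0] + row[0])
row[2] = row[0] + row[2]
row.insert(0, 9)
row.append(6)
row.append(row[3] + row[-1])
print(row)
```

append row[0]+row[0] = 7+7 = 14 → [7, 4, 1, 14]
row[2] = row[0]+row[2] = 7+1 = 8 → [7, 4, 8, 14]
insert 9 at 0 → [9, 7, 4, 8, 14]
append 6 → [9, 7, 4, 8, 14, 6]
append row[3]+row[-1] = 8+6 = 14 → [9, 7, 4, 8, 14, 6, 14]

[9, 7, 4, 8, 14, 6, 14]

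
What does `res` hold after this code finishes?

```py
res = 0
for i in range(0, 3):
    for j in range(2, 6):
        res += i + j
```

i=0,j=2: res = 0+2 = 2
i=0,j=3: res = 2+3 = 5
i=0,j=4: res = 5+4 = 9
i=0,j=5: res = 9+5 = 14
i=1,j=2: res = 14+3 = 17
i=1,j=3: res = 17+4 = 21
i=1,j=4: res = 21+5 = 26
i=1,j=5: res = 26+6 = 32
i=2,j=2: res = 32+4 = 36
i=2,j=3: res = 36+5 = 41
i=2,j=4: res = 41+6 = 47
i=2,j=5: res = 47+7 = 54

54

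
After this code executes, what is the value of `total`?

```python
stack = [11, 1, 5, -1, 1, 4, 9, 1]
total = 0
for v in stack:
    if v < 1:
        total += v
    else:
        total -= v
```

v=11: not <1, total = 0-11 = -11
v=1: not <1, total = (-11)-1 = -12
v=5: not <1, total = (-12)-5 = -17
v=-1: <1, total = (-17)+(-1) = -18
v=1: not <1, total = (-18)-1 = -19
v=4: not <1, total = (-19)-4 = -23
v=9: not <1, total = (-23)-9 = -32
v=1: not <1, total = (-32)-1 = -33

-33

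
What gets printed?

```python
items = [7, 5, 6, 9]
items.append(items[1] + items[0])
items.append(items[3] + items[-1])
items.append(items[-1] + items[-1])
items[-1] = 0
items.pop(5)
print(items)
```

[7, 5, 6, 9, 12, 0]

append items[1]+items[0] = 5+7 = 12 → [7, 5, 6, 9, 12]
append items[3]+items[-1] = 9+12 = 21 → [7, 5, 6, 9, 12, 21]
append items[-1]+items[-1] = 21+21 = 42 → [7, 5, 6, 9, 12, 21, 42]
items[-1] = 0 → [7, 5, 6, 9, 12, 21, 0]
pop(5) removes 21 → [7, 5, 6, 9, 12, 0]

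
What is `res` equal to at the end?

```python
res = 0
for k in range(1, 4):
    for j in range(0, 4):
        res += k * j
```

36

k=1,j=0: res = 0+0 = 0
k=1,j=1: res = 0+1 = 1
k=1,j=2: res = 1+2 = 3
k=1,j=3: res = 3+3 = 6
k=2,j=0: res = 6+0 = 6
k=2,j=1: res = 6+2 = 8
k=2,j=2: res = 8+4 = 12
k=2,j=3: res = 12+6 = 18
k=3,j=0: res = 18+0 = 18
k=3,j=1: res = 18+3 = 21
k=3,j=2: res = 21+6 = 27
k=3,j=3: res = 27+9 = 36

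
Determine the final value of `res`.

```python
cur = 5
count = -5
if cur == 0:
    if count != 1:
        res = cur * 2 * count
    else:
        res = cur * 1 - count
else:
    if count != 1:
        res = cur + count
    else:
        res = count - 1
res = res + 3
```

cur=5, count=-5
cur == 0 is False; count != 1 is True
→ res = cur + count = 0
res = 0+3 = 3

3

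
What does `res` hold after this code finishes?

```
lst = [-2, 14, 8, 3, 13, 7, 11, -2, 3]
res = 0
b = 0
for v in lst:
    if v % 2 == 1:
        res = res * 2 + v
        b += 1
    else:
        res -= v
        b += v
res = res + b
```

v=-2: not odd, res = 0-(-2) = 2; b=-2
v=14: not odd, res = 2-14 = -12; b=12
v=8: not odd, res = (-12)-8 = -20; b=20
v=3: odd, res = (-20)*2+3 = -37; b=21
v=13: odd, res = (-37)*2+13 = -61; b=22
v=7: odd, res = (-61)*2+7 = -115; b=23
v=11: odd, res = (-115)*2+11 = -219; b=24
v=-2: not odd, res = (-219)-(-2) = -217; b=22
v=3: odd, res = (-217)*2+3 = -431; b=23
res+b = (-431)+23 = -408

-408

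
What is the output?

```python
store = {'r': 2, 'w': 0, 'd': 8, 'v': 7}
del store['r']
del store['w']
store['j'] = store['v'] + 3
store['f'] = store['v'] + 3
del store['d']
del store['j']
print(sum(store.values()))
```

del 'r' → {'w': 0, 'd': 8, 'v': 7}
del 'w' → {'d': 8, 'v': 7}
store['j'] = store['v']+3 = 10 → {'d': 8, 'v': 7, 'j': 10}
store['f'] = store['v']+3 = 10 → {'d': 8, 'v': 7, 'j': 10, 'f': 10}
del 'd' → {'v': 7, 'j': 10, 'f': 10}
del 'j' → {'v': 7, 'f': 10}
sum of values = 17

17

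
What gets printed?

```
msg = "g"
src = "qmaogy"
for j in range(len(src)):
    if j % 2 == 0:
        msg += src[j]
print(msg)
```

gqag

j=0: add 'q' → 'gq'
j=1: skip
j=2: add 'a' → 'gqa'
j=3: skip
j=4: add 'g' → 'gqag'
j=5: skip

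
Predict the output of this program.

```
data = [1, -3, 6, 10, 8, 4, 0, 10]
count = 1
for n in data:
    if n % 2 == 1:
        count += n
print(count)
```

n=1: odd, count = 1+1 = 2
n=-3: odd, count = 2+(-3) = -1
n=6: not odd
n=10: not odd
n=8: not odd
n=4: not odd
n=0: not odd
n=10: not odd

-1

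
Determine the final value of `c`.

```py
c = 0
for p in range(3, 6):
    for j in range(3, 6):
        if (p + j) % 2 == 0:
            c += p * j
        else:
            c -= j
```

p=3,j=3: even sum, c = 0+9 = 9
p=3,j=4: odd sum, c = 9-4 = 5
p=3,j=5: even sum, c = 5+15 = 20
p=4,j=3: odd sum, c = 20-3 = 17
p=4,j=4: even sum, c = 17+16 = 33
p=4,j=5: odd sum, c = 33-5 = 28
p=5,j=3: even sum, c = 28+15 = 43
p=5,j=4: odd sum, c = 43-4 = 39
p=5,j=5: even sum, c = 39+25 = 64

64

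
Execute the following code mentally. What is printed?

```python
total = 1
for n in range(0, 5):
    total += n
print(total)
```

n=0: total = 1+0 = 1
n=1: total = 1+1 = 2
n=2: total = 2+2 = 4
n=3: total = 4+3 = 7
n=4: total = 7+4 = 11

11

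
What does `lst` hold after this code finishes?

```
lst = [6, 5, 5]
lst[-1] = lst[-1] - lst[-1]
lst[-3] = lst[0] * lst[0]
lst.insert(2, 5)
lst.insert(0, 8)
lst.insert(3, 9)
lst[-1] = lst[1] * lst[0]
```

lst[-1] = lst[-1]-lst[-1] = 5-5 = 0 → [6, 5, 0]
lst[-3] = lst[0]*lst[0] = 6*6 = 36 → [36, 5, 0]
insert 5 at 2 → [36, 5, 5, 0]
insert 8 at 0 → [8, 36, 5, 5, 0]
insert 9 at 3 → [8, 36, 5, 9, 5, 0]
lst[-1] = lst[1]*lst[0] = 36*8 = 288 → [8, 36, 5, 9, 5, 288]

[8, 36, 5, 9, 5, 288]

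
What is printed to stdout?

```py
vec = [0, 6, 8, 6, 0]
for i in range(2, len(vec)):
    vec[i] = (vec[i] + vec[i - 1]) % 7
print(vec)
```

[0, 6, 0, 6, 6]

i=2: vec[2] = (8+6)%7 = 0 → [0, 6, 0, 6, 0]
i=3: vec[3] = (6+0)%7 = 6 → [0, 6, 0, 6, 0]
i=4: vec[4] = (0+6)%7 = 6 → [0, 6, 0, 6, 6]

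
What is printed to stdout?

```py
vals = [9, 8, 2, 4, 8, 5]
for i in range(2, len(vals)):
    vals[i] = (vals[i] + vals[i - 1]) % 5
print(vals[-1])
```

i=2: vals[2] = (2+8)%5 = 0 → [9, 8, 0, 4, 8, 5]
i=3: vals[3] = (4+0)%5 = 4 → [9, 8, 0, 4, 8, 5]
i=4: vals[4] = (8+4)%5 = 2 → [9, 8, 0, 4, 2, 5]
i=5: vals[5] = (5+2)%5 = 2 → [9, 8, 0, 4, 2, 2]

2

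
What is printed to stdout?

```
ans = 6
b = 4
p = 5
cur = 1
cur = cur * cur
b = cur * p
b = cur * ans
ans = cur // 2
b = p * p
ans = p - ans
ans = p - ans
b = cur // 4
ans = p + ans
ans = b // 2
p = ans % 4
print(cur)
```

cur = 1*1 = 1
b = 1*5 = 5
b = 1*6 = 6
ans = 1//2 = 0
b = 5*5 = 25
ans = 5-0 = 5
ans = 5-5 = 0
b = 1//4 = 0
ans = 5+0 = 5
ans = 0//2 = 0
p = 0%4 = 0

1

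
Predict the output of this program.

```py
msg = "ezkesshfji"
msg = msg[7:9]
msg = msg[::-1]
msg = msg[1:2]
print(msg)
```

slice [7:9] → 'fj'
reverse → 'jf'
slice [1:2] → 'f'

f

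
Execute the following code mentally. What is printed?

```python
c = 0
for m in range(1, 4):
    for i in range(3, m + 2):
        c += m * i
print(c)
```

27

m=2,i=3: c = 0+6 = 6
m=3,i=3: c = 6+9 = 15
m=3,i=4: c = 15+12 = 27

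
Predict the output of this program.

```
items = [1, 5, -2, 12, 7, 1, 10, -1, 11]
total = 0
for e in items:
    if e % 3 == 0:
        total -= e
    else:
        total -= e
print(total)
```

-44

e=1: not %3==0, total = 0-1 = -1
e=5: not %3==0, total = (-1)-5 = -6
e=-2: not %3==0, total = (-6)-(-2) = -4
e=12: %3==0, total = (-4)-12 = -16
e=7: not %3==0, total = (-16)-7 = -23
e=1: not %3==0, total = (-23)-1 = -24
e=10: not %3==0, total = (-24)-10 = -34
e=-1: not %3==0, total = (-34)-(-1) = -33
e=11: not %3==0, total = (-33)-11 = -44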